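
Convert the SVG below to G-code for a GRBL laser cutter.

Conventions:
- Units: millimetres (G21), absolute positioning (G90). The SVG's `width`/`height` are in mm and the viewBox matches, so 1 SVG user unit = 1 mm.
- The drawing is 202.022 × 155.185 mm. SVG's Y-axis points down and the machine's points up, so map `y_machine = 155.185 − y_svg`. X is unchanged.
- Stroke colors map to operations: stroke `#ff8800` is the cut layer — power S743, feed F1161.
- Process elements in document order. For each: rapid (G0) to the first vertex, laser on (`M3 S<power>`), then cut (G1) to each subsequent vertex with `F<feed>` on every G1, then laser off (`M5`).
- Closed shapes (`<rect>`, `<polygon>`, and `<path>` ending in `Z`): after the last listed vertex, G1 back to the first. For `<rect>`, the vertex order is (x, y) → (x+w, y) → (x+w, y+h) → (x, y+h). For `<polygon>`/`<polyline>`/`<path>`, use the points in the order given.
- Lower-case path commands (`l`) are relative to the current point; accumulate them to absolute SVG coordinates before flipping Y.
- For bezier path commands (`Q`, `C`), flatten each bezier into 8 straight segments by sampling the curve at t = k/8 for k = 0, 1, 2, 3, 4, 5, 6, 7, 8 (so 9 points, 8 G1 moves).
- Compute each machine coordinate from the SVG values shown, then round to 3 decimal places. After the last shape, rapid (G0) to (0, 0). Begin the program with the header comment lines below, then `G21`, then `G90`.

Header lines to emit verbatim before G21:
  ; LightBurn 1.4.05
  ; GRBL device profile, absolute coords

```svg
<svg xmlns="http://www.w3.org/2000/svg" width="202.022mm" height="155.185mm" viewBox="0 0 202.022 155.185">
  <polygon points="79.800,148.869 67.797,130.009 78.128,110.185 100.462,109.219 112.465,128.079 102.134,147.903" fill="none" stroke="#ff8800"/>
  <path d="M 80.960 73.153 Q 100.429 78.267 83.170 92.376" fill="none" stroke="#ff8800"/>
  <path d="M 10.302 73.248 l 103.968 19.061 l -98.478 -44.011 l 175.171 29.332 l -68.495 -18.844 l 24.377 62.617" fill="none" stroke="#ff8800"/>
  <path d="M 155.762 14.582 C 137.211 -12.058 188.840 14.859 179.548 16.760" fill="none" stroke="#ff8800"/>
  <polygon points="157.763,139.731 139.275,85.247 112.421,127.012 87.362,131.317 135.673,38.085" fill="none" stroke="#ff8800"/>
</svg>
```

; LightBurn 1.4.05
; GRBL device profile, absolute coords
G21
G90
G0 X79.800 Y6.316
M3 S743
G1 X67.797 Y25.176 F1161
G1 X78.128 Y45.000 F1161
G1 X100.462 Y45.966 F1161
G1 X112.465 Y27.106 F1161
G1 X102.134 Y7.282 F1161
G1 X79.800 Y6.316 F1161
M5
G0 X80.960 Y82.032
M3 S743
G1 X85.253 Y80.613 F1161
G1 X88.399 Y78.913 F1161
G1 X90.397 Y76.932 F1161
G1 X91.247 Y74.669 F1161
G1 X90.949 Y72.126 F1161
G1 X89.504 Y69.301 F1161
G1 X86.911 Y66.196 F1161
G1 X83.170 Y62.809 F1161
M5
G0 X10.302 Y81.937
M3 S743
G1 X114.270 Y62.876 F1161
G1 X15.792 Y106.887 F1161
G1 X190.963 Y77.555 F1161
G1 X122.468 Y96.399 F1161
G1 X146.845 Y33.782 F1161
M5
G0 X155.762 Y140.603
M3 S743
G1 X151.839 Y148.236 F1161
G1 X152.959 Y151.769 F1161
G1 X157.586 Y152.122 F1161
G1 X164.183 Y150.217 F1161
G1 X171.214 Y146.974 F1161
G1 X177.143 Y143.314 F1161
G1 X180.433 Y140.157 F1161
G1 X179.548 Y138.425 F1161
M5
G0 X157.763 Y15.454
M3 S743
G1 X139.275 Y69.938 F1161
G1 X112.421 Y28.173 F1161
G1 X87.362 Y23.868 F1161
G1 X135.673 Y117.100 F1161
G1 X157.763 Y15.454 F1161
M5
G0 X0.000 Y0.000

Since the viewBox matches the mm dimensions, user units are millimetres directly. The only transform is the Y-flip y_m = 155.185 − y_svg.

Shape 1 is a regular polygon drawn with `<polygon>`. Its stroke #ff8800 means cut at S743, F1161. After flipping Y the toolpath is (79.800,6.316) → (67.797,25.176) → (78.128,45.000) → (100.462,45.966) → (112.465,27.106) → (102.134,7.282) → (79.800,6.316), returning to the start.

Shape 2 is a quadratic bezier drawn with `<path>`. Its stroke #ff8800 means cut at S743, F1161. After flipping Y the toolpath is (80.960,82.032) → (85.253,80.613) → (88.399,78.913) → (90.397,76.932) → (91.247,74.669) → (90.949,72.126) → (89.504,69.301) → (86.911,66.196) → (83.170,62.809).

Shape 3 is a open polyline drawn with `<path>`. Its stroke #ff8800 means cut at S743, F1161. After flipping Y the toolpath is (10.302,81.937) → (114.270,62.876) → (15.792,106.887) → (190.963,77.555) → (122.468,96.399) → (146.845,33.782).

Shape 4 is a cubic bezier drawn with `<path>`. Its stroke #ff8800 means cut at S743, F1161. After flipping Y the toolpath is (155.762,140.603) → (151.839,148.236) → (152.959,151.769) → (157.586,152.122) → (164.183,150.217) → (171.214,146.974) → (177.143,143.314) → (180.433,140.157) → (179.548,138.425).

Shape 5 is a closed polygon drawn with `<polygon>`. Its stroke #ff8800 means cut at S743, F1161. After flipping Y the toolpath is (157.763,15.454) → (139.275,69.938) → (112.421,28.173) → (87.362,23.868) → (135.673,117.100) → (157.763,15.454), returning to the start.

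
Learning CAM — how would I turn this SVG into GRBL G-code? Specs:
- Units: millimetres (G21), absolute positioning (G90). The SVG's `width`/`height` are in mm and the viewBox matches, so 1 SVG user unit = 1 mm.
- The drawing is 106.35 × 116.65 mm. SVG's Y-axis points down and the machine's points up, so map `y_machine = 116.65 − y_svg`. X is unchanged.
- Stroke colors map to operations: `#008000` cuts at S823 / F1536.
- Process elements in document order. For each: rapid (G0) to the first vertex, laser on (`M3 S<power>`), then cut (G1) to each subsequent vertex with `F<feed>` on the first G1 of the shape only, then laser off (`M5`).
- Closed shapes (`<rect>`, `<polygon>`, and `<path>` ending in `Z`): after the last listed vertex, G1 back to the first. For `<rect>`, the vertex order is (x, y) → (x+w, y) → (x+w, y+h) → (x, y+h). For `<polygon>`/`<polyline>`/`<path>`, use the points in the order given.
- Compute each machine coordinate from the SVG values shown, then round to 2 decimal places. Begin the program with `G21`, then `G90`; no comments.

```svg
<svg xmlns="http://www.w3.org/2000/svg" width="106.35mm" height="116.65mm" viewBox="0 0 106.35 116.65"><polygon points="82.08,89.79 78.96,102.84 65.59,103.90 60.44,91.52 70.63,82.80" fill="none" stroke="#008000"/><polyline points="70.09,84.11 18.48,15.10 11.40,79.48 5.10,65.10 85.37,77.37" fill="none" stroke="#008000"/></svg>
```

viewBox `0 0 106.35 116.65` with mm width/height → 1 unit = 1 mm. Flip: y_m = 116.65 − y_svg.

**Shape 1** — `<polygon>` regular polygon, stroke `#008000` → cut (S823, F1536). Machine vertices: (82.08,26.86) → (78.96,13.81) → (65.59,12.75) → (60.44,25.13) → (70.63,33.85) → (82.08,26.86). Closed: final G1 returns to the first vertex.

**Shape 2** — `<polyline>` open polyline, stroke `#008000` → cut (S823, F1536). Machine vertices: (70.09,32.54) → (18.48,101.55) → (11.40,37.17) → (5.10,51.55) → (85.37,39.28). Open path.

G21
G90
G0 X82.08 Y26.86
M3 S823
G1 X78.96 Y13.81 F1536
G1 X65.59 Y12.75
G1 X60.44 Y25.13
G1 X70.63 Y33.85
G1 X82.08 Y26.86
M5
G0 X70.09 Y32.54
M3 S823
G1 X18.48 Y101.55 F1536
G1 X11.40 Y37.17
G1 X5.10 Y51.55
G1 X85.37 Y39.28
M5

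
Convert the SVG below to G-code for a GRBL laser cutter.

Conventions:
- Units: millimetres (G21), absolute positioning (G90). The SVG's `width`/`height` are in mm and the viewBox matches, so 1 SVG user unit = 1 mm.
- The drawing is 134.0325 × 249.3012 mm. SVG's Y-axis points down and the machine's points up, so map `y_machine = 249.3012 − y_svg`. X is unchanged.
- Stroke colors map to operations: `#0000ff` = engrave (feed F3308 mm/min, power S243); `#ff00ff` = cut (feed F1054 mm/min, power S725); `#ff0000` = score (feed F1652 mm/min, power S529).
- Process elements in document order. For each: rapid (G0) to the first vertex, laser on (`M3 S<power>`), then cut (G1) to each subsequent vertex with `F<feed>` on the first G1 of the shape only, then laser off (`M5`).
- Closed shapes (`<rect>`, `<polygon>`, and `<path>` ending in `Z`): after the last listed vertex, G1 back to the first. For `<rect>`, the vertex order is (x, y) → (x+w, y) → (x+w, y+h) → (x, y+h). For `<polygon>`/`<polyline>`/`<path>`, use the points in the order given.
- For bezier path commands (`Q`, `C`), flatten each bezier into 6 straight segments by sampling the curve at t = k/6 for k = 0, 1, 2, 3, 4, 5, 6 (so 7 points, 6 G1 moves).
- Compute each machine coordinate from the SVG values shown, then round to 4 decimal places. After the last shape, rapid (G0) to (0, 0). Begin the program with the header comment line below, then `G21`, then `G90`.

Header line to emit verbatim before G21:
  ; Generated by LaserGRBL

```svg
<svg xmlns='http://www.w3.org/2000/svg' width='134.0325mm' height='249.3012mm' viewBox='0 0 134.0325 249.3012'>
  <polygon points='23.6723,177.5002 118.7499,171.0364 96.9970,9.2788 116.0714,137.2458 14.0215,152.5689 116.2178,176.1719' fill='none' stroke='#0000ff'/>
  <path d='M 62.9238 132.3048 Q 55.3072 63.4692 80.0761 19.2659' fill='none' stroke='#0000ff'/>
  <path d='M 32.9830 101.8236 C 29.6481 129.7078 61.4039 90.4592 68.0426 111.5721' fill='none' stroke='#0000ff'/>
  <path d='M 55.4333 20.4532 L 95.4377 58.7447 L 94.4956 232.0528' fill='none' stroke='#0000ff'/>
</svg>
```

; Generated by LaserGRBL
G21
G90
G0 X23.6723 Y71.8010
M3 S243
G1 X118.7499 Y78.2648 F3308
G1 X96.9970 Y240.0224
G1 X116.0714 Y112.0554
G1 X14.0215 Y96.7323
G1 X116.2178 Y73.1293
G1 X23.6723 Y71.8010
M5
G0 X62.9238 Y116.9964
M3 S243
G1 X61.2845 Y139.2574 F3308
G1 X61.4445 Y160.1499
G1 X63.4036 Y179.6739
G1 X67.1619 Y197.8295
G1 X72.7194 Y214.6166
G1 X80.0761 Y230.0353
M5
G0 X32.9830 Y147.4776
M3 S243
G1 X33.9610 Y138.5396 F3308
G1 X39.1151 Y137.2490
G1 X46.7727 Y140.0641
G1 X55.2615 Y143.4435
G1 X62.9089 Y143.8457
G1 X68.0426 Y137.7291
M5
G0 X55.4333 Y228.8480
M3 S243
G1 X95.4377 Y190.5565 F3308
G1 X94.4956 Y17.2484
M5
G0 X0.0000 Y0.0000

viewBox `0 0 134.0325 249.3012` with mm width/height → 1 unit = 1 mm. Flip: y_m = 249.3012 − y_svg.

**Shape 1** — `<polygon>` closed polygon, stroke `#0000ff` → engrave (S243, F3308). Machine vertices: (23.6723,71.8010) → (118.7499,78.2648) → (96.9970,240.0224) → (116.0714,112.0554) → (14.0215,96.7323) → (116.2178,73.1293) → (23.6723,71.8010). Closed: final G1 returns to the first vertex.

**Shape 2** — `<path>` quadratic bezier, stroke `#0000ff` → engrave (S243, F3308). Control points (SVG): P0=(62.9238,132.3048), P1=(55.3072,63.4692), P2=(80.0761,19.2659); sampled at t=k/6. Machine vertices: (62.9238,116.9964) → (61.2845,139.2574) → (61.4445,160.1499) → (63.4036,179.6739) → (67.1619,197.8295) → (72.7194,214.6166) → (80.0761,230.0353). Open path.

**Shape 3** — `<path>` cubic bezier, stroke `#0000ff` → engrave (S243, F3308). Control points (SVG): P0=(32.9830,101.8236), P1=(29.6481,129.7078), P2=(61.4039,90.4592), P3=(68.0426,111.5721); sampled at t=k/6. Machine vertices: (32.9830,147.4776) → (33.9610,138.5396) → (39.1151,137.2490) → (46.7727,140.0641) → (55.2615,143.4435) → (62.9089,143.8457) → (68.0426,137.7291). Open path.

**Shape 4** — `<path>` open polyline, stroke `#0000ff` → engrave (S243, F3308). Machine vertices: (55.4333,228.8480) → (95.4377,190.5565) → (94.4956,17.2484). Open path.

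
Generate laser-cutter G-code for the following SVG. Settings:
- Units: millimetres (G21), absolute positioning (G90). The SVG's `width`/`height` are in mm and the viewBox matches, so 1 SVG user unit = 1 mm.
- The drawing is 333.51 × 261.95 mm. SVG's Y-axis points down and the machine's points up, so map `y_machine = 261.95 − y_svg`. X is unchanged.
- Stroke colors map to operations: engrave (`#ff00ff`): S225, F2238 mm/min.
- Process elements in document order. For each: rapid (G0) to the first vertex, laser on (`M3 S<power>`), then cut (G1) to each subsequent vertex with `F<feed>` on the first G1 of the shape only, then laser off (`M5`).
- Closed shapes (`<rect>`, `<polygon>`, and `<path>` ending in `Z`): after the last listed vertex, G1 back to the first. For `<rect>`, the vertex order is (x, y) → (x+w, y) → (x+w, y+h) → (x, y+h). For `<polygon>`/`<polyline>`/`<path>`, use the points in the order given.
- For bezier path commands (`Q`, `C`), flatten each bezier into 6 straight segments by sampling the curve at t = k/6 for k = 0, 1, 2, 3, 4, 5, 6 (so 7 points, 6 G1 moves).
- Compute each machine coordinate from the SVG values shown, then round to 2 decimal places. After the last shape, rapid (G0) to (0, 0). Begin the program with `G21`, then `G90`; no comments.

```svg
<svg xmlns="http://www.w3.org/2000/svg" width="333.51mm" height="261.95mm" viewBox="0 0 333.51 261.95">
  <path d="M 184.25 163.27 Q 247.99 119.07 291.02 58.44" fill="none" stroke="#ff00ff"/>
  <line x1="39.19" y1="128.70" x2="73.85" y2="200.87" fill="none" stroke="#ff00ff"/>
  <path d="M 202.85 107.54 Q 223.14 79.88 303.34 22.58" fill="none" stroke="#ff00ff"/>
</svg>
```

Since the viewBox matches the mm dimensions, user units are millimetres directly. The only transform is the Y-flip y_m = 261.95 − y_svg.

Shape 1 is a quadratic bezier drawn with `<path>`. Its stroke #ff00ff means engrave at S225, F2238. After flipping Y the toolpath is (184.25,98.68) → (204.92,113.87) → (224.44,129.97) → (242.81,146.99) → (260.03,164.92) → (276.10,183.76) → (291.02,203.51).

Shape 2 is a line segment drawn with `<line>`. Its stroke #ff00ff means engrave at S225, F2238. After flipping Y the toolpath is (39.19,133.25) → (73.85,61.08).

Shape 3 is a quadratic bezier drawn with `<path>`. Its stroke #ff00ff means engrave at S225, F2238. After flipping Y the toolpath is (202.85,154.41) → (211.28,164.45) → (223.03,176.14) → (238.12,189.48) → (256.53,204.46) → (278.27,221.09) → (303.34,239.37).

G21
G90
G0 X184.25 Y98.68
M3 S225
G1 X204.92 Y113.87 F2238
G1 X224.44 Y129.97
G1 X242.81 Y146.99
G1 X260.03 Y164.92
G1 X276.10 Y183.76
G1 X291.02 Y203.51
M5
G0 X39.19 Y133.25
M3 S225
G1 X73.85 Y61.08 F2238
M5
G0 X202.85 Y154.41
M3 S225
G1 X211.28 Y164.45 F2238
G1 X223.03 Y176.14
G1 X238.12 Y189.48
G1 X256.53 Y204.46
G1 X278.27 Y221.09
G1 X303.34 Y239.37
M5
G0 X0.00 Y0.00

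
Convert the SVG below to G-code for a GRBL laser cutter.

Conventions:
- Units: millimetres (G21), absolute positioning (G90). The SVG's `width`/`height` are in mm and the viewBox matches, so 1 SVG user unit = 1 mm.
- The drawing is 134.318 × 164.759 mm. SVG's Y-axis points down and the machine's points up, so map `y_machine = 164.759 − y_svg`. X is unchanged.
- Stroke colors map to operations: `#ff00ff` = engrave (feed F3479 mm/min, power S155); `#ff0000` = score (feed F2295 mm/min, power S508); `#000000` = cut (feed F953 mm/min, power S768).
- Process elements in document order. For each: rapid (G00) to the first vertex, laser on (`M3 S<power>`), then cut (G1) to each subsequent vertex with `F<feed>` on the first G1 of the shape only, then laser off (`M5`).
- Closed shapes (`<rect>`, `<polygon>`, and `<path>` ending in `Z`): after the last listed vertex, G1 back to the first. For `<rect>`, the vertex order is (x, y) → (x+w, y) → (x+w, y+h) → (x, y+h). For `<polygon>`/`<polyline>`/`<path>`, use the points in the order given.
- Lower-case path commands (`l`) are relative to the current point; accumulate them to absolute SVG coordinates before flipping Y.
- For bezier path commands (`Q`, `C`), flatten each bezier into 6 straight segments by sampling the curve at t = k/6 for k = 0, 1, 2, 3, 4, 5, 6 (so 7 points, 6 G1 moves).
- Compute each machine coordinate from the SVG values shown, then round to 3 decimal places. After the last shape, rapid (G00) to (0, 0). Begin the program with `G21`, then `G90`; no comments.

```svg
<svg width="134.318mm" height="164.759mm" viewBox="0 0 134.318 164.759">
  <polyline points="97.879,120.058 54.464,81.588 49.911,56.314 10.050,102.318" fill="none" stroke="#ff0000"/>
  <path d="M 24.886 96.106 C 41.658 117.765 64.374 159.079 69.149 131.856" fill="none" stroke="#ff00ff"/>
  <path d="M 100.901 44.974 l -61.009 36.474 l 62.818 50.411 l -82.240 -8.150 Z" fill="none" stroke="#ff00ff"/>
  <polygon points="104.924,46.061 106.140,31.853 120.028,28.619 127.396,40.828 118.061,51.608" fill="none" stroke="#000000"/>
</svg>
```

Since the viewBox matches the mm dimensions, user units are millimetres directly. The only transform is the Y-flip y_m = 164.759 − y_svg.

Shape 1 is a open polyline drawn with `<polyline>`. Its stroke #ff0000 means score at S508, F2295. After flipping Y the toolpath is (97.879,44.701) → (54.464,83.171) → (49.911,108.445) → (10.050,62.441).

Shape 2 is a cubic bezier drawn with `<path>`. Its stroke #ff00ff means engrave at S155, F3479. After flipping Y the toolpath is (24.886,68.653) → (33.657,56.594) → (42.755,43.709) → (51.516,32.447) → (59.278,25.259) → (65.377,24.595) → (69.149,32.903).

Shape 3 is a closed polygon drawn with `<path>`. Its stroke #ff00ff means engrave at S155, F3479. After flipping Y the toolpath is (100.901,119.785) → (39.892,83.311) → (102.710,32.900) → (20.470,41.050) → (100.901,119.785), returning to the start.

Shape 4 is a regular polygon drawn with `<polygon>`. Its stroke #000000 means cut at S768, F953. After flipping Y the toolpath is (104.924,118.698) → (106.140,132.906) → (120.028,136.140) → (127.396,123.931) → (118.061,113.151) → (104.924,118.698), returning to the start.

G21
G90
G00 X97.879 Y44.701
M3 S508
G1 X54.464 Y83.171 F2295
G1 X49.911 Y108.445
G1 X10.050 Y62.441
M5
G00 X24.886 Y68.653
M3 S155
G1 X33.657 Y56.594 F3479
G1 X42.755 Y43.709
G1 X51.516 Y32.447
G1 X59.278 Y25.259
G1 X65.377 Y24.595
G1 X69.149 Y32.903
M5
G00 X100.901 Y119.785
M3 S155
G1 X39.892 Y83.311 F3479
G1 X102.710 Y32.900
G1 X20.470 Y41.050
G1 X100.901 Y119.785
M5
G00 X104.924 Y118.698
M3 S768
G1 X106.140 Y132.906 F953
G1 X120.028 Y136.140
G1 X127.396 Y123.931
G1 X118.061 Y113.151
G1 X104.924 Y118.698
M5
G00 X0.000 Y0.000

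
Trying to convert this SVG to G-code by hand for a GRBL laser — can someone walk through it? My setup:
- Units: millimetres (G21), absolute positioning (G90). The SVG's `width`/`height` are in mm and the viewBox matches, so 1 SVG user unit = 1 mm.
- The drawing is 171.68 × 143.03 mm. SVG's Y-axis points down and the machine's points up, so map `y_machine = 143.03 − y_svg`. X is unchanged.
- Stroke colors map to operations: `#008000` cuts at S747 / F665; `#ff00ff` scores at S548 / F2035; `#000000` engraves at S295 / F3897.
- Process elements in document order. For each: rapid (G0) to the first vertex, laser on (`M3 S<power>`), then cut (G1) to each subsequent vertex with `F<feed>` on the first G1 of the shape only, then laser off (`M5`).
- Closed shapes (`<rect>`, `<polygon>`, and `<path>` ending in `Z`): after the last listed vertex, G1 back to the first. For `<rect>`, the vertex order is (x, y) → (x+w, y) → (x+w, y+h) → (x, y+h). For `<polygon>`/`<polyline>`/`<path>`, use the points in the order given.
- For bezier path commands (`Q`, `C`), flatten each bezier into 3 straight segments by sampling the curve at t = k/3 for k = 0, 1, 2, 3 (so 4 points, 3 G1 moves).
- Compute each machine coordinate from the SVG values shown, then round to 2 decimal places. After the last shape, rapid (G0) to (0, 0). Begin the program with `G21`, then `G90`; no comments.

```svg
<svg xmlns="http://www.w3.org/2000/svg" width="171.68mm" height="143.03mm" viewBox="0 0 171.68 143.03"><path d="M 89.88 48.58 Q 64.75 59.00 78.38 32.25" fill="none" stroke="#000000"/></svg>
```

viewBox `0 0 171.68 143.03` with mm width/height → 1 unit = 1 mm. Flip: y_m = 143.03 − y_svg.

**Shape 1** — `<path>` quadratic bezier, stroke `#000000` → engrave (S295, F3897). Control points (SVG): P0=(89.88,48.58), P1=(64.75,59.00), P2=(78.38,32.25); sampled at t=k/3. Machine vertices: (89.88,94.45) → (77.43,91.63) → (73.60,97.08) → (78.38,110.78). Open path.

G21
G90
G0 X89.88 Y94.45
M3 S295
G1 X77.43 Y91.63 F3897
G1 X73.60 Y97.08
G1 X78.38 Y110.78
M5
G0 X0.00 Y0.00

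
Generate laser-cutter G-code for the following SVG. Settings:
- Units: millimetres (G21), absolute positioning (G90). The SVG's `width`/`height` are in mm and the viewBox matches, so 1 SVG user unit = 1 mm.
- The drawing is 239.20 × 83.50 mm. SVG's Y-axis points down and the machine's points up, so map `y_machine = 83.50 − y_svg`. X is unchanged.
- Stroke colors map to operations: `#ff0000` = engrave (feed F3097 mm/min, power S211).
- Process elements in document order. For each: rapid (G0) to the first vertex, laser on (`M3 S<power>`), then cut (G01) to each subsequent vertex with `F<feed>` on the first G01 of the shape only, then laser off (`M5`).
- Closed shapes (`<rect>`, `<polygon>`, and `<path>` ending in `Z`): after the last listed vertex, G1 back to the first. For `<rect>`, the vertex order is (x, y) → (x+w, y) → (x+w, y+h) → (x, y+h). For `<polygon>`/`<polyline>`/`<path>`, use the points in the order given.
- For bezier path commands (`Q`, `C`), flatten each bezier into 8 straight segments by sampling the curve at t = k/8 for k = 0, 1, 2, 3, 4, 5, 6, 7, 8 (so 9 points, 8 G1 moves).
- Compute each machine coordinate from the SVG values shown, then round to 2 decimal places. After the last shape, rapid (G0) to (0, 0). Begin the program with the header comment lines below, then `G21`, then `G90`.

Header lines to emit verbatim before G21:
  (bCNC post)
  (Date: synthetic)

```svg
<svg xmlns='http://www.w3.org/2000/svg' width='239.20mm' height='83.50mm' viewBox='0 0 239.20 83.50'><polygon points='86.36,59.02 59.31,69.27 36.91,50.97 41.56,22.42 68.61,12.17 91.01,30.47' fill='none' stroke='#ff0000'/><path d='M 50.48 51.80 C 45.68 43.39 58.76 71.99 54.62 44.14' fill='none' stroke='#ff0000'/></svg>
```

(bCNC post)
(Date: synthetic)
G21
G90
G0 X86.36 Y24.48
M3 S211
G01 X59.31 Y14.23 F3097
G01 X36.91 Y32.53
G01 X41.56 Y61.08
G01 X68.61 Y71.33
G01 X91.01 Y53.03
G01 X86.36 Y24.48
M5
G0 X50.48 Y31.70
M3 S211
G01 X49.45 Y33.30 F3097
G01 X49.68 Y32.53
G01 X50.77 Y30.48
G01 X52.30 Y28.24
G01 X53.86 Y26.92
G01 X55.04 Y27.60
G01 X55.43 Y31.38
G01 X54.62 Y39.36
M5
G0 X0.00 Y0.00

Since the viewBox matches the mm dimensions, user units are millimetres directly. The only transform is the Y-flip y_m = 83.50 − y_svg.

Shape 1 is a regular polygon drawn with `<polygon>`. Its stroke #ff0000 means engrave at S211, F3097. After flipping Y the toolpath is (86.36,24.48) → (59.31,14.23) → (36.91,32.53) → (41.56,61.08) → (68.61,71.33) → (91.01,53.03) → (86.36,24.48), returning to the start.

Shape 2 is a cubic bezier drawn with `<path>`. Its stroke #ff0000 means engrave at S211, F3097. After flipping Y the toolpath is (50.48,31.70) → (49.45,33.30) → (49.68,32.53) → (50.77,30.48) → (52.30,28.24) → (53.86,26.92) → (55.04,27.60) → (55.43,31.38) → (54.62,39.36).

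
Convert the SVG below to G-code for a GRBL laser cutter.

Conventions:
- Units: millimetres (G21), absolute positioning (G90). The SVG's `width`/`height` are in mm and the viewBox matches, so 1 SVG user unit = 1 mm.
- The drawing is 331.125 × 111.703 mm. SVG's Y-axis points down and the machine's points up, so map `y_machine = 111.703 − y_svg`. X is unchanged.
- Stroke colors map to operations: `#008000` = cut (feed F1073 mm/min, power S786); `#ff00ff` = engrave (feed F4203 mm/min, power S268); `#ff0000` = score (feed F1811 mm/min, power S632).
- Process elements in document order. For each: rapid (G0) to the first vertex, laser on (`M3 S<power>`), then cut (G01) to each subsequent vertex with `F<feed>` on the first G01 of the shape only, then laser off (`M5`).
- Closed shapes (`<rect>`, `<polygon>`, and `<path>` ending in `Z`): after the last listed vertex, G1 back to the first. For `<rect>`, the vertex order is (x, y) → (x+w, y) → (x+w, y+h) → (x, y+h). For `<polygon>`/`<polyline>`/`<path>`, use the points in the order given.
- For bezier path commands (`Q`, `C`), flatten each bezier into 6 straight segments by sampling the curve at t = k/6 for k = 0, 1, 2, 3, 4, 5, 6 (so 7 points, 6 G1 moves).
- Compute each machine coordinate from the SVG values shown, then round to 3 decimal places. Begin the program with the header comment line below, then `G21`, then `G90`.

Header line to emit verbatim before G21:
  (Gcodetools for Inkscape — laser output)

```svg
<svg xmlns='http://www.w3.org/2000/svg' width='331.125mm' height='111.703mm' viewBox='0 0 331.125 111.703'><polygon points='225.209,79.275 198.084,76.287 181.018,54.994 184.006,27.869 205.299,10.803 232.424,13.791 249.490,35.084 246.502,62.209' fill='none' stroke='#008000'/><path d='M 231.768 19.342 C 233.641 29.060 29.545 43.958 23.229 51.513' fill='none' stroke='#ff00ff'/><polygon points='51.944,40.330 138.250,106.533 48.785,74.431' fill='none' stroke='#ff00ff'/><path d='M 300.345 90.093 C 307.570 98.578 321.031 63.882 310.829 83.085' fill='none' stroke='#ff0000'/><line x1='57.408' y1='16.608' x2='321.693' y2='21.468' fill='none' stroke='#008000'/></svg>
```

1 u = 1 mm; y_m = 111.703 − y.

[1] `<polygon>` regular polygon, #008000→cut S786 F1073: (225.209,32.428) → (198.084,35.416) → (181.018,56.709) → (184.006,83.834) → (205.299,100.900) → (232.424,97.912) → (249.490,76.619) → (246.502,49.494) → (225.209,32.428) (closed)

[2] `<path>` cubic bezier, #ff00ff→engrave S268 F4203: (231.768,92.361) → (217.410,87.128) → (179.938,81.380) → (130.569,75.464) → (80.518,69.729) → (40.999,64.521) → (23.229,60.190)

[3] `<polygon>` closed polygon, #ff00ff→engrave S268 F4203: (51.944,71.373) → (138.250,5.170) → (48.785,37.272) → (51.944,71.373) (closed)

[4] `<path>` cubic bezier, #ff0000→score S632 F1811: (300.345,21.610) → (304.339,20.516) → (308.541,23.923) → (312.122,29.133) → (314.251,33.450) → (314.097,34.177) → (310.829,28.618)

[5] `<line>` line segment, #008000→cut S786 F1073: (57.408,95.095) → (321.693,90.235)

(Gcodetools for Inkscape — laser output)
G21
G90
G0 X225.209 Y32.428
M3 S786
G01 X198.084 Y35.416 F1073
G01 X181.018 Y56.709
G01 X184.006 Y83.834
G01 X205.299 Y100.900
G01 X232.424 Y97.912
G01 X249.490 Y76.619
G01 X246.502 Y49.494
G01 X225.209 Y32.428
M5
G0 X231.768 Y92.361
M3 S268
G01 X217.410 Y87.128 F4203
G01 X179.938 Y81.380
G01 X130.569 Y75.464
G01 X80.518 Y69.729
G01 X40.999 Y64.521
G01 X23.229 Y60.190
M5
G0 X51.944 Y71.373
M3 S268
G01 X138.250 Y5.170 F4203
G01 X48.785 Y37.272
G01 X51.944 Y71.373
M5
G0 X300.345 Y21.610
M3 S632
G01 X304.339 Y20.516 F1811
G01 X308.541 Y23.923
G01 X312.122 Y29.133
G01 X314.251 Y33.450
G01 X314.097 Y34.177
G01 X310.829 Y28.618
M5
G0 X57.408 Y95.095
M3 S786
G01 X321.693 Y90.235 F1073
M5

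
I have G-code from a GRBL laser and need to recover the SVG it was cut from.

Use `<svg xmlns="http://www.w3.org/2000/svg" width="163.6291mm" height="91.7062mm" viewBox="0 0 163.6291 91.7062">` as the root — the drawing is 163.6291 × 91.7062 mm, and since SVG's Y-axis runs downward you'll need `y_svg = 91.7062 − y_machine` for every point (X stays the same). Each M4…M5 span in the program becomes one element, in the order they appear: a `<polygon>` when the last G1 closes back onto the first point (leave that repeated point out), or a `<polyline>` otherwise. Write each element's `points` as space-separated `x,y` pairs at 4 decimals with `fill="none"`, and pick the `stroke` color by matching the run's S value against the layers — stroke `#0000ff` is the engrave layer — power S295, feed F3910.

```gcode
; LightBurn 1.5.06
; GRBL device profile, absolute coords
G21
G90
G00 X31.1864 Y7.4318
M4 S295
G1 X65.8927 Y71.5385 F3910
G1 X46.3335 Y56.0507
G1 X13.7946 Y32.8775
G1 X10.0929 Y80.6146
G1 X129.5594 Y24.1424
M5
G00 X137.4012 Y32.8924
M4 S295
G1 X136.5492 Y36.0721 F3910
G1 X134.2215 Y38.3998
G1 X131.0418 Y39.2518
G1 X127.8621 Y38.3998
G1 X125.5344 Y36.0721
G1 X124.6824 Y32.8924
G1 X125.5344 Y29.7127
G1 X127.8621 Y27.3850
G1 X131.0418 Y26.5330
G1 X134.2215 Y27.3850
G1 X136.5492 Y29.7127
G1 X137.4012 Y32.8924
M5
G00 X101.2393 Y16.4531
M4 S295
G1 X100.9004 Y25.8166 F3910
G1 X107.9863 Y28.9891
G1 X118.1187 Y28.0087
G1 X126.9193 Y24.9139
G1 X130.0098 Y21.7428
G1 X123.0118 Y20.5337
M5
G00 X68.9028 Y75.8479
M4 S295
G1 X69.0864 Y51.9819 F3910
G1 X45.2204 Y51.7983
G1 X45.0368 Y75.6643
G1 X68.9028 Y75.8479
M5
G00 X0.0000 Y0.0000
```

<svg xmlns="http://www.w3.org/2000/svg" width="163.6291mm" height="91.7062mm" viewBox="0 0 163.6291 91.7062">
  <polyline points="31.1864,84.2744 65.8927,20.1677 46.3335,35.6555 13.7946,58.8287 10.0929,11.0916 129.5594,67.5638" fill="none" stroke="#0000ff"/>
  <polygon points="137.4012,58.8138 136.5492,55.6341 134.2215,53.3064 131.0418,52.4544 127.8621,53.3064 125.5344,55.6341 124.6824,58.8138 125.5344,61.9935 127.8621,64.3212 131.0418,65.1732 134.2215,64.3212 136.5492,61.9935" fill="none" stroke="#0000ff"/>
  <polyline points="101.2393,75.2531 100.9004,65.8896 107.9863,62.7171 118.1187,63.6975 126.9193,66.7923 130.0098,69.9634 123.0118,71.1725" fill="none" stroke="#0000ff"/>
  <polygon points="68.9028,15.8583 69.0864,39.7243 45.2204,39.9079 45.0368,16.0419" fill="none" stroke="#0000ff"/>
</svg>

y_svg = 91.7062 − y_m. Every run uses S295, so all elements get stroke `#0000ff` (engrave).

[1] open run; points: 31.1864,84.2744 65.8927,20.1677 46.3335,35.6555 13.7946,58.8287 10.0929,11.0916 129.5594,67.5638

[2] closed run; points: 137.4012,58.8138 136.5492,55.6341 134.2215,53.3064 131.0418,52.4544 127.8621,53.3064 125.5344,55.6341 124.6824,58.8138 125.5344,61.9935 127.8621,64.3212 131.0418,65.1732 134.2215,64.3212 136.5492,61.9935

[3] open run; points: 101.2393,75.2531 100.9004,65.8896 107.9863,62.7171 118.1187,63.6975 126.9193,66.7923 130.0098,69.9634 123.0118,71.1725

[4] closed run; points: 68.9028,15.8583 69.0864,39.7243 45.2204,39.9079 45.0368,16.0419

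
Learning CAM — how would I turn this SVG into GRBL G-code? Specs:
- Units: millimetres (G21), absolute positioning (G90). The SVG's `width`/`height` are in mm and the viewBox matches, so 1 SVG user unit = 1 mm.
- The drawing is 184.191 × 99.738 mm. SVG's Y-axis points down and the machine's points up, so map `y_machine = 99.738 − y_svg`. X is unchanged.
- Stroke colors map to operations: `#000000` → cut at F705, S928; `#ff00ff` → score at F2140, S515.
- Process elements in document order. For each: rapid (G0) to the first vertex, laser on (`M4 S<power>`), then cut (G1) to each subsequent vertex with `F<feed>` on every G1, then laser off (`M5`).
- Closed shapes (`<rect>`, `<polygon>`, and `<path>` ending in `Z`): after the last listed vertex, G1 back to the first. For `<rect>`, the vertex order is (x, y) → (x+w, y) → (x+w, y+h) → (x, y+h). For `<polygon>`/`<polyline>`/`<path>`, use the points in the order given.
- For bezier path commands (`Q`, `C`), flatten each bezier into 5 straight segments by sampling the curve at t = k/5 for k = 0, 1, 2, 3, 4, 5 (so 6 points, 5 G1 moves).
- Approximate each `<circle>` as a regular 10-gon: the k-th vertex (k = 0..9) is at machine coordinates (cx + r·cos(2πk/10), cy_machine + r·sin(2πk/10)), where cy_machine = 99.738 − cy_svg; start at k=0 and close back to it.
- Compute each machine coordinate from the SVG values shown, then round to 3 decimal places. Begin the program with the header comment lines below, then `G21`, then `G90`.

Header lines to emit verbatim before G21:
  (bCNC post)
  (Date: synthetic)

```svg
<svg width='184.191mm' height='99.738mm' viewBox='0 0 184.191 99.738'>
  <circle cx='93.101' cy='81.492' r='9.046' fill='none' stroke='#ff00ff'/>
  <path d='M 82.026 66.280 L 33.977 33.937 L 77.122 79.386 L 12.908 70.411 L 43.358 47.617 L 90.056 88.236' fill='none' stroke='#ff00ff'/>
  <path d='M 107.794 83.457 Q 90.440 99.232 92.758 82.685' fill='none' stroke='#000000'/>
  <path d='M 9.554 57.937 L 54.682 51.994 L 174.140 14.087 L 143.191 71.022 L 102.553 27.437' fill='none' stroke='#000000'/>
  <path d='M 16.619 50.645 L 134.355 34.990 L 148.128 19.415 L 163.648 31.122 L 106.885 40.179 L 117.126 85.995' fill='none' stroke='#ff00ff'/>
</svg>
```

Since the viewBox matches the mm dimensions, user units are millimetres directly. The only transform is the Y-flip y_m = 99.738 − y_svg.

Shape 1 is a circle drawn with `<circle>`. Its stroke #ff00ff means score at S515, F2140. After flipping Y the toolpath is (102.147,18.246) → (100.419,23.563) → (95.896,26.849) → (90.306,26.849) → (85.783,23.563) → (84.055,18.246) → (85.783,12.929) → (90.306,9.643) → (95.896,9.643) → (100.419,12.929) → (102.147,18.246), returning to the start.

Shape 2 is a open polyline drawn with `<path>`. Its stroke #ff00ff means score at S515, F2140. After flipping Y the toolpath is (82.026,33.458) → (33.977,65.801) → (77.122,20.352) → (12.908,29.327) → (43.358,52.121) → (90.056,11.502).

Shape 3 is a quadratic bezier drawn with `<path>`. Its stroke #000000 means cut at S928, F705. After flipping Y the toolpath is (107.794,16.281) → (101.639,11.264) → (97.058,8.833) → (94.051,8.987) → (92.618,11.727) → (92.758,17.053).

Shape 4 is a open polyline drawn with `<path>`. Its stroke #000000 means cut at S928, F705. After flipping Y the toolpath is (9.554,41.801) → (54.682,47.744) → (174.140,85.651) → (143.191,28.716) → (102.553,72.301).

Shape 5 is a open polyline drawn with `<path>`. Its stroke #ff00ff means score at S515, F2140. After flipping Y the toolpath is (16.619,49.093) → (134.355,64.748) → (148.128,80.323) → (163.648,68.616) → (106.885,59.559) → (117.126,13.743).

(bCNC post)
(Date: synthetic)
G21
G90
G0 X102.147 Y18.246
M4 S515
G1 X100.419 Y23.563 F2140
G1 X95.896 Y26.849 F2140
G1 X90.306 Y26.849 F2140
G1 X85.783 Y23.563 F2140
G1 X84.055 Y18.246 F2140
G1 X85.783 Y12.929 F2140
G1 X90.306 Y9.643 F2140
G1 X95.896 Y9.643 F2140
G1 X100.419 Y12.929 F2140
G1 X102.147 Y18.246 F2140
M5
G0 X82.026 Y33.458
M4 S515
G1 X33.977 Y65.801 F2140
G1 X77.122 Y20.352 F2140
G1 X12.908 Y29.327 F2140
G1 X43.358 Y52.121 F2140
G1 X90.056 Y11.502 F2140
M5
G0 X107.794 Y16.281
M4 S928
G1 X101.639 Y11.264 F705
G1 X97.058 Y8.833 F705
G1 X94.051 Y8.987 F705
G1 X92.618 Y11.727 F705
G1 X92.758 Y17.053 F705
M5
G0 X9.554 Y41.801
M4 S928
G1 X54.682 Y47.744 F705
G1 X174.140 Y85.651 F705
G1 X143.191 Y28.716 F705
G1 X102.553 Y72.301 F705
M5
G0 X16.619 Y49.093
M4 S515
G1 X134.355 Y64.748 F2140
G1 X148.128 Y80.323 F2140
G1 X163.648 Y68.616 F2140
G1 X106.885 Y59.559 F2140
G1 X117.126 Y13.743 F2140
M5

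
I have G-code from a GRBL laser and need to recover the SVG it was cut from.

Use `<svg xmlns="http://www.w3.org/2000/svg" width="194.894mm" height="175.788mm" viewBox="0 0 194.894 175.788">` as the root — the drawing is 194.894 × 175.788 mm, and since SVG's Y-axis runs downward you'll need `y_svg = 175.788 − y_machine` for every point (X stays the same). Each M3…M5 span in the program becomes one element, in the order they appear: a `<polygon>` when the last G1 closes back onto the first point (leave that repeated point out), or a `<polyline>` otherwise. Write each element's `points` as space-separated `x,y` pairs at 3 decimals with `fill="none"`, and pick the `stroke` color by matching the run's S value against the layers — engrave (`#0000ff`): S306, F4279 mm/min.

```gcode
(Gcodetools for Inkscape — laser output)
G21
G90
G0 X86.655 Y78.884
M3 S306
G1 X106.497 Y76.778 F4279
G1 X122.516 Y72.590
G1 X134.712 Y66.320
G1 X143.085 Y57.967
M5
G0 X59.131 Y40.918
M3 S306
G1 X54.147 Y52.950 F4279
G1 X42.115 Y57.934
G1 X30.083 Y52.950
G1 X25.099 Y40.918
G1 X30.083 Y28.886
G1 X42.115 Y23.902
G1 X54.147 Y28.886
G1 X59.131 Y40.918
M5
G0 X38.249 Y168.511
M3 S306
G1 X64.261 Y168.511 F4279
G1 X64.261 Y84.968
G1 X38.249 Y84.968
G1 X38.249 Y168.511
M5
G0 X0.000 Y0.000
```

<svg xmlns="http://www.w3.org/2000/svg" width="194.894mm" height="175.788mm" viewBox="0 0 194.894 175.788">
  <polyline points="86.655,96.904 106.497,99.010 122.516,103.198 134.712,109.468 143.085,117.821" fill="none" stroke="#0000ff"/>
  <polygon points="59.131,134.870 54.147,122.838 42.115,117.854 30.083,122.838 25.099,134.870 30.083,146.902 42.115,151.886 54.147,146.902" fill="none" stroke="#0000ff"/>
  <polygon points="38.249,7.277 64.261,7.277 64.261,90.820 38.249,90.820" fill="none" stroke="#0000ff"/>
</svg>

y_svg = 175.788 − y_m. Every run uses S306, so all elements get stroke `#0000ff` (engrave).

[1] open run; points: 86.655,96.904 106.497,99.010 122.516,103.198 134.712,109.468 143.085,117.821

[2] closed run; points: 59.131,134.870 54.147,122.838 42.115,117.854 30.083,122.838 25.099,134.870 30.083,146.902 42.115,151.886 54.147,146.902

[3] closed run; points: 38.249,7.277 64.261,7.277 64.261,90.820 38.249,90.820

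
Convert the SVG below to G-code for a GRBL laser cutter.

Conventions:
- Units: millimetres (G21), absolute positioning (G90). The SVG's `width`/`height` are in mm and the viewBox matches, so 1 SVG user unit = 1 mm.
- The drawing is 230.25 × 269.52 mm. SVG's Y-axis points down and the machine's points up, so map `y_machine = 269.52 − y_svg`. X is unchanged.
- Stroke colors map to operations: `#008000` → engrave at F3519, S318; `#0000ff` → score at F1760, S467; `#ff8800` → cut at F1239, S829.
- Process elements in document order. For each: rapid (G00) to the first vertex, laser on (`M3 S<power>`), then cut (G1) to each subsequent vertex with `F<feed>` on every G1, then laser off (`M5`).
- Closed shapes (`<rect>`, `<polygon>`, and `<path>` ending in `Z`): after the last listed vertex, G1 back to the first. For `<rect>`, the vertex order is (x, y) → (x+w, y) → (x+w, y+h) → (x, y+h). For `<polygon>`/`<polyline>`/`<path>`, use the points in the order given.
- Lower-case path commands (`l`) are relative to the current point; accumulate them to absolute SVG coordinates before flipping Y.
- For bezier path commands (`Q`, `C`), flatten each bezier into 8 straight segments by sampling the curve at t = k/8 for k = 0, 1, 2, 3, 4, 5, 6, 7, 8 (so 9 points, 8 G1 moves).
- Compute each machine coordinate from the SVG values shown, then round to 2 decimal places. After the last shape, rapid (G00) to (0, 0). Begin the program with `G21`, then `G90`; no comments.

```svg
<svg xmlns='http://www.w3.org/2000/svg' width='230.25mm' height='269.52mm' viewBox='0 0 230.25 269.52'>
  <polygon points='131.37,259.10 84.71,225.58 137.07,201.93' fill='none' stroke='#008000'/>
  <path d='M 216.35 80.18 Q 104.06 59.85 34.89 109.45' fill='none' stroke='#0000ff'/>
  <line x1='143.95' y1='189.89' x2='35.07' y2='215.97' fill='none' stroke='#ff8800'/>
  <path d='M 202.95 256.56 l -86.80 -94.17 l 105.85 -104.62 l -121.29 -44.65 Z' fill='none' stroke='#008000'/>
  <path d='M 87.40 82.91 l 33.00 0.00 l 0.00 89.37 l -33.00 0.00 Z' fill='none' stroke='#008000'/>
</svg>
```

G21
G90
G00 X131.37 Y10.42
M3 S318
G1 X84.71 Y43.94 F3519
G1 X137.07 Y67.59 F3519
G1 X131.37 Y10.42 F3519
M5
G00 X216.35 Y189.34
M3 S467
G1 X188.95 Y193.33 F1760
G1 X162.90 Y195.13 F1760
G1 X138.20 Y194.75 F1760
G1 X114.84 Y192.19 F1760
G1 X92.83 Y187.44 F1760
G1 X72.17 Y180.50 F1760
G1 X52.86 Y171.38 F1760
G1 X34.89 Y160.07 F1760
M5
G00 X143.95 Y79.63
M3 S829
G1 X35.07 Y53.55 F1239
M5
G00 X202.95 Y12.96
M3 S318
G1 X116.15 Y107.13 F3519
G1 X222.00 Y211.75 F3519
G1 X100.71 Y256.40 F3519
G1 X202.95 Y12.96 F3519
M5
G00 X87.40 Y186.61
M3 S318
G1 X120.40 Y186.61 F3519
G1 X120.40 Y97.24 F3519
G1 X87.40 Y97.24 F3519
G1 X87.40 Y186.61 F3519
M5
G00 X0.00 Y0.00

1 u = 1 mm; y_m = 269.52 − y.

[1] `<polygon>` regular polygon, #008000→engrave S318 F3519: (131.37,10.42) → (84.71,43.94) → (137.07,67.59) → (131.37,10.42) (closed)

[2] `<path>` quadratic bezier, #0000ff→score S467 F1760: (216.35,189.34) → (188.95,193.33) → (162.90,195.13) → (138.20,194.75) → (114.84,192.19) → (92.83,187.44) → (72.17,180.50) → (52.86,171.38) → (34.89,160.07)

[3] `<line>` line segment, #ff8800→cut S829 F1239: (143.95,79.63) → (35.07,53.55)

[4] `<path>` closed polygon, #008000→engrave S318 F3519: (202.95,12.96) → (116.15,107.13) → (222.00,211.75) → (100.71,256.40) → (202.95,12.96) (closed)

[5] `<path>` rectangle, #008000→engrave S318 F3519: (87.40,186.61) → (120.40,186.61) → (120.40,97.24) → (87.40,97.24) → (87.40,186.61) (closed)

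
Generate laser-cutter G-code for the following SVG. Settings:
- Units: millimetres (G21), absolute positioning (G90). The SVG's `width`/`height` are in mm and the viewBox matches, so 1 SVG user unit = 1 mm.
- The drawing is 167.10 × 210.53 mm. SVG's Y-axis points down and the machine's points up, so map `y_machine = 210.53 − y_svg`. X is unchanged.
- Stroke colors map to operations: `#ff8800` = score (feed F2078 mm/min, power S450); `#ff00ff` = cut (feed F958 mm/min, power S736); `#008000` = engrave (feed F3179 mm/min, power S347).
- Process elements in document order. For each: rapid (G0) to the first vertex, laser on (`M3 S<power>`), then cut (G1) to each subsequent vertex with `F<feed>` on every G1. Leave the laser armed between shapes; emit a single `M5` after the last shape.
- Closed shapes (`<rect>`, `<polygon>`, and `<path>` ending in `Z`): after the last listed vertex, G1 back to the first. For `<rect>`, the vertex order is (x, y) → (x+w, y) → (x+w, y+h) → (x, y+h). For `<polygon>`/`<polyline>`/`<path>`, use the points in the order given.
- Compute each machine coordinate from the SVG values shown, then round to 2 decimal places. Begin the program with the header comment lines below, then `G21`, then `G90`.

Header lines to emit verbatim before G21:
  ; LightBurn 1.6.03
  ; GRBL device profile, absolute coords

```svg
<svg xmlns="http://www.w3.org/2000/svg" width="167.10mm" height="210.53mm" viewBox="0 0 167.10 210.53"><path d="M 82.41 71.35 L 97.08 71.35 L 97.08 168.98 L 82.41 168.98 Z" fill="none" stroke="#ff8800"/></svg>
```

1 u = 1 mm; y_m = 210.53 − y.

[1] `<path>` rectangle, #ff8800→score S450 F2078: (82.41,139.18) → (97.08,139.18) → (97.08,41.55) → (82.41,41.55) → (82.41,139.18) (closed)

; LightBurn 1.6.03
; GRBL device profile, absolute coords
G21
G90
G0 X82.41 Y139.18
M3 S450
G1 X97.08 Y139.18 F2078
G1 X97.08 Y41.55 F2078
G1 X82.41 Y41.55 F2078
G1 X82.41 Y139.18 F2078
M5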